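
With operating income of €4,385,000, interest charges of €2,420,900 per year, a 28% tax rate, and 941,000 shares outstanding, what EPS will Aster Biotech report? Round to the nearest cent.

Interest = €2,420,900.00, so EBT = €4,385,000 − €2,420,900.00 = €1,964,100.00.
After tax at 28%: net income = €1,964,100.00 × 0.72 = €1,414,152.00.
EPS = €1,414,152.00 ÷ 941,000 = €1.50.

€1.50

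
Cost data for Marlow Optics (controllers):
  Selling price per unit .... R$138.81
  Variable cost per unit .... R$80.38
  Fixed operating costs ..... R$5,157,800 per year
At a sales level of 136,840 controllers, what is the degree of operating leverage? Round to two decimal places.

Total contribution margin = 136,840 × R$58.43 = R$7,995,561.20.
Operating income = contribution − fixed costs = R$7,995,561.20 − R$5,157,800 = R$2,837,761.20.
DOL = contribution ÷ EBIT = R$7,995,561.20 ÷ R$2,837,761.20 = 2.8176.

2.82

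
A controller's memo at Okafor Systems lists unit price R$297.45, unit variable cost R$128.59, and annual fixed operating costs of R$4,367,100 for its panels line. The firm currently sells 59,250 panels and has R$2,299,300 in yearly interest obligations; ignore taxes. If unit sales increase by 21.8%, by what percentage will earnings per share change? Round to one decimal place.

Contribution at this volume is 59,250 × R$168.86 = R$10,004,955.00.
EBIT = R$10,004,955.00 − R$4,367,100 = R$5,637,855.00.
After interest of R$2,299,300.00, pre-tax earnings = R$3,338,555.00.
Degree of combined leverage = contribution ÷ (EBIT − I) = R$10,004,955.00 ÷ R$3,338,555.00 = 2.9968.
EPS therefore changes by 2.9968 × (+21.8%) = +65.3%.

+65.3%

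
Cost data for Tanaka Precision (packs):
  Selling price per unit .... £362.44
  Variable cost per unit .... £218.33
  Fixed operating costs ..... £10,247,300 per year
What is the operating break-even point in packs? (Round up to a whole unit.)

71,108 packs

Unit CM = price − variable cost = £362.44 − £218.33 = £144.11.
Break-even Q = £10,247,300 / £144.11 = 71,107.49 → 71,108 packs.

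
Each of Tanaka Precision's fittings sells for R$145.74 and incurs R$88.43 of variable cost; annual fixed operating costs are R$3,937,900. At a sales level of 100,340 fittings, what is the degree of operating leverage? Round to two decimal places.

3.17

Contribution at this volume is 100,340 × R$57.31 = R$5,750,485.40.
Operating income = contribution − fixed costs = R$5,750,485.40 − R$3,937,900 = R$1,812,585.40.
Degree of operating leverage = R$5,750,485.40 / R$1,812,585.40 = 3.1725.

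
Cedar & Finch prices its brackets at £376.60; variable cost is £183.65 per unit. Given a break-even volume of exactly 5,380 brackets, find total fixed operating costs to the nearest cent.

£1,038,071.00

Each unit contributes £376.60 − £183.65 = £192.95.
Since BE = FC / CM, FC = 5,380 × £192.95 = £1,038,071.00.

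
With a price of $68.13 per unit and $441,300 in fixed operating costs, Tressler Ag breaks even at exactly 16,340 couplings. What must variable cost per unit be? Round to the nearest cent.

$41.12

At break-even, FC = Q × (P − VC), so P − VC = $441,300 ÷ 16,340 = $27.0073.
Variable cost per unit = $68.13 − $27.0073 = $41.12.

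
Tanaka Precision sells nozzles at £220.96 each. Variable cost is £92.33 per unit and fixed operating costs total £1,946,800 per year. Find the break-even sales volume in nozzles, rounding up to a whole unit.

15,135 nozzles

Unit CM = price − variable cost = £220.96 − £92.33 = £128.63.
Break-even Q = £1,946,800 / £128.63 = 15,134.88 → 15,135 nozzles.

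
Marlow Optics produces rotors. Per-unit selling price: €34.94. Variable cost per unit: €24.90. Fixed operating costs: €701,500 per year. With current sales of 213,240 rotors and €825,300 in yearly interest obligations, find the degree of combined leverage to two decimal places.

3.49

Contribution at this volume is 213,240 × €10.04 = €2,140,929.60.
Operating income = contribution − fixed costs = €2,140,929.60 − €701,500 = €1,439,429.60. Interest = €825,300.00, so EBIT − I = €614,129.60.
Degree of total leverage = total CM / (EBIT − interest) = €2,140,929.60 / €614,129.60 = 3.4861.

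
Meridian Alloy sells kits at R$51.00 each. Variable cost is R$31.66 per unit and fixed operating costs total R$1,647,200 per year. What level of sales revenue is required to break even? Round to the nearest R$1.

CM per unit = R$51.00 − R$31.66 = R$19.34; CM ratio = R$19.34 / R$51.00 = 0.3792.
Break-even sales = FC ÷ CM ratio = R$1,647,200 × R$51.00 / R$19.34 = R$4,343,702.

R$4,343,702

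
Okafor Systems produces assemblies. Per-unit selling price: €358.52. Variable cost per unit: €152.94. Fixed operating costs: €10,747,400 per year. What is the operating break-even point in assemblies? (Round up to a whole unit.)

52,279 assemblies

Contribution margin per unit = €358.52 − €152.94 = €205.58.
Break-even Q = €10,747,400 / €205.58 = 52,278.43 → 52,279 assemblies.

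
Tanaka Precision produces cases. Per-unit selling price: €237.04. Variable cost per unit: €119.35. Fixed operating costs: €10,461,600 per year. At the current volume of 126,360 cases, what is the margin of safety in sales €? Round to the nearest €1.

€8,881,615

Each unit contributes €237.04 − €119.35 = €117.69. Break-even units = €10,461,600 ÷ €117.69 = 88,891.15; break-even revenue = 88,891.15 × €237.04 = €21,070,759.32.
Current sales = 126,360 × €237.04 = €29,952,374.40.
Margin of safety = €29,952,374.40 − €21,070,759.32 = €8,881,615.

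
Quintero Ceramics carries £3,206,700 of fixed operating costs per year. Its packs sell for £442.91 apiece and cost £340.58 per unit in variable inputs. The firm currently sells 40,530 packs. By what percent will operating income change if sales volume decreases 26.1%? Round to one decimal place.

Contribution at this volume is 40,530 × £102.33 = £4,147,434.90.
Subtracting fixed costs: EBIT = £4,147,434.90 − £3,206,700 = £940,734.90.
DOL = contribution ÷ EBIT = £4,147,434.90 ÷ £940,734.90 = 4.4087.
Operating income changes by 4.4087 × -26.1% = -115.1%.

-115.1%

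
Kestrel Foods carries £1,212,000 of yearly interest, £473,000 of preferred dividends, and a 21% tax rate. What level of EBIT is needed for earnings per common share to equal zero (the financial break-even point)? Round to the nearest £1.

£1,810,734

Grossing the preferred dividend up to pre-tax terms: £473,000 / (1 − 0.21) = £598,734.18.
EPS = 0 when EBIT covers interest plus the pre-tax preferred burden: £1,212,000 + £598,734.18 = £1,810,734.18.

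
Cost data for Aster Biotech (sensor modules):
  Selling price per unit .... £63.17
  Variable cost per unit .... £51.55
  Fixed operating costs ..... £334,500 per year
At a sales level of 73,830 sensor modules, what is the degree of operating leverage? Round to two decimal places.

1.64

Total contribution margin = 73,830 × £11.62 = £857,904.60.
EBIT = £857,904.60 − £334,500 = £523,404.60.
So DOL = total CM / EBIT = £857,904.60 / £523,404.60 = 1.6391.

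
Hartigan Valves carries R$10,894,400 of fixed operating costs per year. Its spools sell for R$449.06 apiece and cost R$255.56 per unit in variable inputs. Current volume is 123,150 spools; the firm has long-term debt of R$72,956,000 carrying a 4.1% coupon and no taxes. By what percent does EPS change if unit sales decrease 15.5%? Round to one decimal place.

-37.1%

Total contribution margin = 123,150 × R$193.50 = R$23,829,525.00.
Subtracting fixed costs: EBIT = R$23,829,525.00 − R$10,894,400 = R$12,935,125.00.
Interest = R$2,991,196.00, so EBIT − I = R$9,943,929.00.
DCL = total CM / (EBIT − I) = R$23,829,525.00 / R$9,943,929.00 = 2.3964.
EPS therefore changes by 2.3964 × (-15.5%) = -37.1%.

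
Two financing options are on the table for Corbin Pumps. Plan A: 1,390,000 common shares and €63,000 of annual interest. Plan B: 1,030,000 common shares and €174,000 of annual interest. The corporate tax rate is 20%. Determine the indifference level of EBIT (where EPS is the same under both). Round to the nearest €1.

€491,583

Set EPS_A = EPS_B: (EBIT − €63,000)(1 − 0.20) ÷ 1,390,000 = (EBIT − €174,000)(1 − 0.20) ÷ 1,030,000.
Cancelling (1 − t) and cross-multiplying: 1,030,000·(EBIT − 63,000) = 1,390,000·(EBIT − 174,000).
EBIT × (1,390,000 − 1,030,000) = 174,000 × 1,390,000 − 63,000 × 1,030,000 = 176,970,000,000, so EBIT = 176,970,000,000 ÷ 360,000 = 491,583.33.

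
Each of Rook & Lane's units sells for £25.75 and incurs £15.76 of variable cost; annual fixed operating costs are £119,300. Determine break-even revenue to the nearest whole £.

£307,505

Contribution margin per unit = £25.75 − £15.76 = £9.99, a CM ratio of £9.99 ÷ £25.75 = 0.3880.
Break-even sales = FC ÷ CM ratio = £119,300 × £25.75 / £9.99 = £307,505.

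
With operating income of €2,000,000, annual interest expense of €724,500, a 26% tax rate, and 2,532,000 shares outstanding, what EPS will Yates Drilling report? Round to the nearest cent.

€0.37

Pre-tax income = €2,000,000 − €724,500.00 = €1,275,500.00.
After tax at 26%: net income = €1,275,500.00 × 0.74 = €943,870.00.
Per share: €943,870.00 / 2,532,000 shares = €0.37.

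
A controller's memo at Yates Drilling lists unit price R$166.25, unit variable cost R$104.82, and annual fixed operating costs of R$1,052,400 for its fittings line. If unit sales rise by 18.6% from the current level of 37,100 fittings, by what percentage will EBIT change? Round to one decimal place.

Total contribution margin = 37,100 × R$61.43 = R$2,279,053.00.
Operating income = contribution − fixed costs = R$2,279,053.00 − R$1,052,400 = R$1,226,653.00.
So DOL = total CM / EBIT = R$2,279,053.00 / R$1,226,653.00 = 1.8579.
%ΔEBIT = DOL × %ΔSales = 1.8579 × +18.6% = +34.6%.

+34.6%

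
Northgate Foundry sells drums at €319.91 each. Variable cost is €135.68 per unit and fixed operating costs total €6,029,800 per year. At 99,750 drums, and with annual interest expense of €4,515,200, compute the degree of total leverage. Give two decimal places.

Contribution at this volume is 99,750 × €184.23 = €18,376,942.50.
Subtracting fixed costs: EBIT = €18,376,942.50 − €6,029,800 = €12,347,142.50. Interest = €4,515,200.00, so EBIT − I = €7,831,942.50.
DCL = contribution ÷ (EBIT − I) = €18,376,942.50 ÷ €7,831,942.50 = 2.3464.

2.35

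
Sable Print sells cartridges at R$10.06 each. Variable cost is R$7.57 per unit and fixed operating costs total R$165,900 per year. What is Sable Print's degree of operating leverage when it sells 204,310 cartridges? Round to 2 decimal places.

Total contribution margin = 204,310 × R$2.49 = R$508,731.90.
Subtracting fixed costs: EBIT = R$508,731.90 − R$165,900 = R$342,831.90.
Degree of operating leverage = R$508,731.90 / R$342,831.90 = 1.4839.

1.48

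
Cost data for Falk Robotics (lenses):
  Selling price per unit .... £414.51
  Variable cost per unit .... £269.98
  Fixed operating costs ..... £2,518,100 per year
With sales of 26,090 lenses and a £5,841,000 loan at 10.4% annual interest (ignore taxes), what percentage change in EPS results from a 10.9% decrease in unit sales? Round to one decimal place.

-63.7%

Contribution at this volume is 26,090 × £144.53 = £3,770,787.70.
Operating income = contribution − fixed costs = £3,770,787.70 − £2,518,100 = £1,252,687.70.
Interest = £607,464.00, so EBIT − I = £645,223.70.
DCL = total CM / (EBIT − I) = £3,770,787.70 / £645,223.70 = 5.8442.
%ΔEPS = DCL × %ΔSales = 5.8442 × -10.9% = -63.7%.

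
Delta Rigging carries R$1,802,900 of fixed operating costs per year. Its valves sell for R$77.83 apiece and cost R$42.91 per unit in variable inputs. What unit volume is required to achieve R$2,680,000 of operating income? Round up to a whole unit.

Unit CM = price − variable cost = R$77.83 − R$42.91 = R$34.92.
Need Q such that Q × R$34.92 − R$1,802,900 = R$2,680,000, i.e. Q = R$4,482,900 / R$34.92 = 128,376.29 → 128,377.

128,377 valves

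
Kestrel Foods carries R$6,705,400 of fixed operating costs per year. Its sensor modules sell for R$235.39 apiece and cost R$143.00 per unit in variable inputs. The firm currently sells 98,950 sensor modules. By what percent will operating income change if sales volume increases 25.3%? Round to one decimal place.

At 98,950 units, contribution = 98,950 × R$92.39 = R$9,141,990.50.
EBIT = R$9,141,990.50 − R$6,705,400 = R$2,436,590.50.
So DOL = total CM / EBIT = R$9,141,990.50 / R$2,436,590.50 = 3.7520.
%ΔEBIT = DOL × %ΔSales = 3.7520 × +25.3% = +94.9%.

+94.9%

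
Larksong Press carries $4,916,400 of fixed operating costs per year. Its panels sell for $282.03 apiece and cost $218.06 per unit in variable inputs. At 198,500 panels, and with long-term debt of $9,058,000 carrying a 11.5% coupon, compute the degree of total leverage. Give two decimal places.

1.88

Contribution at this volume is 198,500 × $63.97 = $12,698,045.00.
EBIT = $12,698,045.00 − $4,916,400 = $7,781,645.00. Interest = $1,041,670.00.
DOL = $12,698,045.00 ÷ $7,781,645.00 = 1.6318; DFL = $7,781,645.00 ÷ $6,739,975.00 = 1.1546.
DCL = DOL × DFL = 1.6318 × 1.1546 = 1.8841.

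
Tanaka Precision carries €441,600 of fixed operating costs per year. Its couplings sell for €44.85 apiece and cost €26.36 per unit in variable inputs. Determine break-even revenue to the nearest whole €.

€1,071,161

CM per unit = €44.85 − €26.36 = €18.49; CM ratio = €18.49 / €44.85 = 0.4123.
Break-even sales = FC ÷ CM ratio = €441,600 × €44.85 / €18.49 = €1,071,161.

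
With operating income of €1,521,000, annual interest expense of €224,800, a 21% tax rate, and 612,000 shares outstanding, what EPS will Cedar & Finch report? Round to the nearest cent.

€1.67

Pre-tax income = €1,521,000 − €224,800.00 = €1,296,200.00.
Net income = €1,296,200.00 × (1 − 0.21) = €1,023,998.00.
Per share: €1,023,998.00 / 612,000 shares = €1.67.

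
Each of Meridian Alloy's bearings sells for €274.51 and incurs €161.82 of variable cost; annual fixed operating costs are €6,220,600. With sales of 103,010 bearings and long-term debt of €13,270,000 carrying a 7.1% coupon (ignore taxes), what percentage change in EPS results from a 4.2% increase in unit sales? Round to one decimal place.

At 103,010 units, contribution = 103,010 × €112.69 = €11,608,196.90.
Subtracting fixed costs: EBIT = €11,608,196.90 − €6,220,600 = €5,387,596.90.
After interest of €942,170.00, pre-tax earnings = €4,445,426.90.
DCL = total CM / (EBIT − I) = €11,608,196.90 / €4,445,426.90 = 2.6113.
EPS therefore changes by 2.6113 × (+4.2%) = +11.0%.

+11.0%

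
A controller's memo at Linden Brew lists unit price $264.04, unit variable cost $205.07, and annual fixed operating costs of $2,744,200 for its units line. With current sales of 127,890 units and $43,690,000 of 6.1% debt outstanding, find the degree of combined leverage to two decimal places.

At 127,890 units, contribution = 127,890 × $58.97 = $7,541,673.30.
EBIT = $7,541,673.30 − $2,744,200 = $4,797,473.30. Interest = $2,665,090.00.
DOL = $7,541,673.30 ÷ $4,797,473.30 = 1.5720; DFL = $4,797,473.30 ÷ $2,132,383.30 = 2.2498.
DCL = DOL × DFL = 1.5720 × 2.2498 = 3.5367.

3.54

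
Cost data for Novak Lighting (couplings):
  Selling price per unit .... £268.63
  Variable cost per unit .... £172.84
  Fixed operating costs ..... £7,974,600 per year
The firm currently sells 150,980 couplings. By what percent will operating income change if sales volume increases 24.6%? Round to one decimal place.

Contribution at this volume is 150,980 × £95.79 = £14,462,374.20.
Subtracting fixed costs: EBIT = £14,462,374.20 − £7,974,600 = £6,487,774.20.
Degree of operating leverage = £14,462,374.20 / £6,487,774.20 = 2.2292.
So EBIT moves 2.2292 × (+24.6%) = +54.8%.

+54.8%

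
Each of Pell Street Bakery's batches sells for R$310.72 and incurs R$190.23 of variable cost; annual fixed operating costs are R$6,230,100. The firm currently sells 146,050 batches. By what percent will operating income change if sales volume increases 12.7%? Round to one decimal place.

At 146,050 units, contribution = 146,050 × R$120.49 = R$17,597,564.50.
EBIT = R$17,597,564.50 − R$6,230,100 = R$11,367,464.50.
So DOL = total CM / EBIT = R$17,597,564.50 / R$11,367,464.50 = 1.5481.
Operating income changes by 1.5481 × +12.7% = +19.7%.

+19.7%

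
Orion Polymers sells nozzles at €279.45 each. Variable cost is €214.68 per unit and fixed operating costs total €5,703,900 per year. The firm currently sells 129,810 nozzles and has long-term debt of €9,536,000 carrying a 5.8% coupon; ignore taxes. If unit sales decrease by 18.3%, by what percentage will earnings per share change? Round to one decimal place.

-71.5%

Total contribution margin = 129,810 × €64.77 = €8,407,793.70.
EBIT = €8,407,793.70 − €5,703,900 = €2,703,893.70.
Interest = €553,088.00, so EBIT − I = €2,150,805.70.
Degree of combined leverage = contribution ÷ (EBIT − I) = €8,407,793.70 ÷ €2,150,805.70 = 3.9091.
EPS therefore changes by 3.9091 × (-18.3%) = -71.5%.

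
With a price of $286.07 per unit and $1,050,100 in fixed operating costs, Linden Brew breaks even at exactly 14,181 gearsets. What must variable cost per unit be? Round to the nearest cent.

Contribution per unit must be FC / Q = $1,050,100 / 14,181 = $74.0498.
Variable cost per unit = $286.07 − $74.0498 = $212.02.

$212.02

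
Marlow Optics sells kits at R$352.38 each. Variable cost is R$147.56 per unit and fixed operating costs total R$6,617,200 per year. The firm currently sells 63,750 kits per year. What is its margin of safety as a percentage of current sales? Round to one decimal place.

49.3%

Unit CM = price − variable cost = R$352.38 − R$147.56 = R$204.82. Break-even units = R$6,617,200 ÷ R$204.82 = 32,307.39; break-even revenue = 32,307.39 × R$352.38 = R$11,384,478.74.
Current sales = 63,750 × R$352.38 = R$22,464,225.00.
Margin of safety = (R$22,464,225.00 − R$11,384,478.74) ÷ R$22,464,225.00 = 49.3%.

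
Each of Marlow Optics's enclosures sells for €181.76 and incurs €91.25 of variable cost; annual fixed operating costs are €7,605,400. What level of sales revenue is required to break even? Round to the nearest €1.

CM per unit = €181.76 − €91.25 = €90.51; CM ratio = €90.51 / €181.76 = 0.4980.
Break-even sales = FC ÷ CM ratio = €7,605,400 × €181.76 / €90.51 = €15,272,981.

€15,272,981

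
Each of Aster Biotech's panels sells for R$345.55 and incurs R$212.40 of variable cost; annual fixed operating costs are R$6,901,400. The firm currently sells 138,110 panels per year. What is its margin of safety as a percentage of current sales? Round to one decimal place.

Contribution margin per unit = R$345.55 − R$212.40 = R$133.15. Break-even units = R$6,901,400 ÷ R$133.15 = 51,831.77; break-even revenue = 51,831.77 × R$345.55 = R$17,910,467.67.
Current sales = 138,110 × R$345.55 = R$47,723,910.50.
Margin of safety = (R$47,723,910.50 − R$17,910,467.67) ÷ R$47,723,910.50 = 62.5%.

62.5%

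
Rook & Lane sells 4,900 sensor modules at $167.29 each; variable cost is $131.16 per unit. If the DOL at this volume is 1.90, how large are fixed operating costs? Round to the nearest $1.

Total contribution margin = 4,900 × $36.13 = $177,037.00.
DOL = contribution / EBIT, so EBIT = $177,037.00 / 1.90 = $93,177.37.
And FC = contribution − EBIT = $177,037.00 − $93,177.37 = $83,860.

$83,860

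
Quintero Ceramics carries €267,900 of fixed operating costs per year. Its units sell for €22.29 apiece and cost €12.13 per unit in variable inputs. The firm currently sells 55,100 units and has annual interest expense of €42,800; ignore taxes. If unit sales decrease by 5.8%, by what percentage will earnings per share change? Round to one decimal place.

At 55,100 units, contribution = 55,100 × €10.16 = €559,816.00.
Subtracting fixed costs: EBIT = €559,816.00 − €267,900 = €291,916.00.
Interest = €42,800.00, so EBIT − I = €249,116.00.
DCL = total CM / (EBIT − I) = €559,816.00 / €249,116.00 = 2.2472.
%ΔEPS = DCL × %ΔSales = 2.2472 × -5.8% = -13.0%.

-13.0%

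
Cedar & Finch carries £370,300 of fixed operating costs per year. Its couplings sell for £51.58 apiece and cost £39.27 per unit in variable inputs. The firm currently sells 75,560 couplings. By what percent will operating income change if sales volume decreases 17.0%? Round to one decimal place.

At 75,560 units, contribution = 75,560 × £12.31 = £930,143.60.
Subtracting fixed costs: EBIT = £930,143.60 − £370,300 = £559,843.60.
Degree of operating leverage = £930,143.60 / £559,843.60 = 1.6614.
%ΔEBIT = DOL × %ΔSales = 1.6614 × -17.0% = -28.2%.

-28.2%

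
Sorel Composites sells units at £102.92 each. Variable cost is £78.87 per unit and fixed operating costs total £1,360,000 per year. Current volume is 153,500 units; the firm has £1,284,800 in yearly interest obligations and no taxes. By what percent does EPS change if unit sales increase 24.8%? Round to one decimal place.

+87.5%

Contribution at this volume is 153,500 × £24.05 = £3,691,675.00.
EBIT = £3,691,675.00 − £1,360,000 = £2,331,675.00.
Interest = £1,284,800.00, so EBIT − I = £1,046,875.00.
DCL = total CM / (EBIT − I) = £3,691,675.00 / £1,046,875.00 = 3.5264.
%ΔEPS = DCL × %ΔSales = 3.5264 × +24.8% = +87.5%.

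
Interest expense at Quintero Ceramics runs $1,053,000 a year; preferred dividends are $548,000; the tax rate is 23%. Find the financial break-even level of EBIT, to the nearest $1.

Preferred dividends are paid after tax, so their pre-tax equivalent is $548,000 ÷ (1 − 0.23) = $711,688.31.
Financial break-even EBIT = interest + D_p ÷ (1 − t) = $1,053,000 + $711,688.31 = $1,764,688.31.

$1,764,688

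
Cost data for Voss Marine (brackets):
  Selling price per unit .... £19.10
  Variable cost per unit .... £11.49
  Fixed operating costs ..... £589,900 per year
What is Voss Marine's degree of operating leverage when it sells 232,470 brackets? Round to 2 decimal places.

1.50

Contribution at this volume is 232,470 × £7.61 = £1,769,096.70.
Operating income = contribution − fixed costs = £1,769,096.70 − £589,900 = £1,179,196.70.
Degree of operating leverage = £1,769,096.70 / £1,179,196.70 = 1.5003.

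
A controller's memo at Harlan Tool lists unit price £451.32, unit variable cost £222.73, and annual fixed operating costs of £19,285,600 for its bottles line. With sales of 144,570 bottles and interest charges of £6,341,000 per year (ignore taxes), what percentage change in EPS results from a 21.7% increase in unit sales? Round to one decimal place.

+96.6%

Total contribution margin = 144,570 × £228.59 = £33,047,256.30.
Operating income = contribution − fixed costs = £33,047,256.30 − £19,285,600 = £13,761,656.30.
After interest of £6,341,000.00, pre-tax earnings = £7,420,656.30.
DCL = total CM / (EBIT − I) = £33,047,256.30 / £7,420,656.30 = 4.4534.
%ΔEPS = DCL × %ΔSales = 4.4534 × +21.7% = +96.6%.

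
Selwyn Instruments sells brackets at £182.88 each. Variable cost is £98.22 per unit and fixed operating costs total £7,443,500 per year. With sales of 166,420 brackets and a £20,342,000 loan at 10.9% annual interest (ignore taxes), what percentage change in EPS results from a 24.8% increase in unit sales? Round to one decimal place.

+78.9%

Contribution at this volume is 166,420 × £84.66 = £14,089,117.20.
EBIT = £14,089,117.20 − £7,443,500 = £6,645,617.20.
After interest of £2,217,278.00, pre-tax earnings = £4,428,339.20.
Degree of combined leverage = contribution ÷ (EBIT − I) = £14,089,117.20 ÷ £4,428,339.20 = 3.1816.
%ΔEPS = DCL × %ΔSales = 3.1816 × +24.8% = +78.9%.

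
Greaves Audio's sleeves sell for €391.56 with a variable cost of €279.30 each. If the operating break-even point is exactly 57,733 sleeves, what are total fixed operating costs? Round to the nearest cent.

Unit CM = price − variable cost = €391.56 − €279.30 = €112.26.
Fixed costs = break-even units × CM = 57,733 × €112.26 = €6,481,106.58.

€6,481,106.58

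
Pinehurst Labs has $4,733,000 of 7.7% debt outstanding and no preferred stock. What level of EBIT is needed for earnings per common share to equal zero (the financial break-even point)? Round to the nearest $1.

Annual interest = 7.7% × $4,733,000 = $364,441.00.
Without preferred stock the financial break-even is simply EBIT = interest = $364,441.00.

$364,441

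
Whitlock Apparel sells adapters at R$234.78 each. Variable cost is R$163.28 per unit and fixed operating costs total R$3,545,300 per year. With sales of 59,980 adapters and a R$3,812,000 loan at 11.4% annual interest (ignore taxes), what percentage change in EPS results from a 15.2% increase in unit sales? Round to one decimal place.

+211.2%

At 59,980 units, contribution = 59,980 × R$71.50 = R$4,288,570.00.
EBIT = R$4,288,570.00 − R$3,545,300 = R$743,270.00.
After interest of R$434,568.00, pre-tax earnings = R$308,702.00.
DCL = total CM / (EBIT − I) = R$4,288,570.00 / R$308,702.00 = 13.8923.
EPS therefore changes by 13.8923 × (+15.2%) = +211.2%.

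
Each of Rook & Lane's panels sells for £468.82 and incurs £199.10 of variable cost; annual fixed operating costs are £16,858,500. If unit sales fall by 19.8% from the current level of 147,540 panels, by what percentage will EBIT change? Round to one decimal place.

Contribution at this volume is 147,540 × £269.72 = £39,794,488.80.
Operating income = contribution − fixed costs = £39,794,488.80 − £16,858,500 = £22,935,988.80.
Degree of operating leverage = £39,794,488.80 / £22,935,988.80 = 1.7350.
%ΔEBIT = DOL × %ΔSales = 1.7350 × -19.8% = -34.4%.

-34.4%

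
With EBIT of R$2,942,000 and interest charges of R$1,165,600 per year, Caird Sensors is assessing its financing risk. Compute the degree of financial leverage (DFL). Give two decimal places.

1.66

Annual interest charges come to R$1,165,600.00.
Degree of financial leverage = EBIT / (EBIT − interest) = R$2,942,000 / R$1,776,400.00 = 1.6562.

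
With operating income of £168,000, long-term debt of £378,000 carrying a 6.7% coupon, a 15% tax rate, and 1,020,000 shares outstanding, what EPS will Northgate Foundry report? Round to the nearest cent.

Pre-tax income = £168,000 − £25,326.00 = £142,674.00.
Net income = £142,674.00 × (1 − 0.15) = £121,272.90.
EPS = £121,272.90 ÷ 1,020,000 = £0.12.

£0.12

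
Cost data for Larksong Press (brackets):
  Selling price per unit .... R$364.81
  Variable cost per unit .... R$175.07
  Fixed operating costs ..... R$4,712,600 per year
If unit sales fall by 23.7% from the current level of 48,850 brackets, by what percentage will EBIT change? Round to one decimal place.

Contribution at this volume is 48,850 × R$189.74 = R$9,268,799.00.
EBIT = R$9,268,799.00 − R$4,712,600 = R$4,556,199.00.
So DOL = total CM / EBIT = R$9,268,799.00 / R$4,556,199.00 = 2.0343.
So EBIT moves 2.0343 × (-23.7%) = -48.2%.

-48.2%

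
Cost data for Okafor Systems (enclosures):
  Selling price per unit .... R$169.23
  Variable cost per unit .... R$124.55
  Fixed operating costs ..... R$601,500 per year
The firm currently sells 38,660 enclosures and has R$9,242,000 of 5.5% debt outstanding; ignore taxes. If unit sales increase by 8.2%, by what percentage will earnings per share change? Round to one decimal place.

+22.9%

At 38,660 units, contribution = 38,660 × R$44.68 = R$1,727,328.80.
EBIT = R$1,727,328.80 − R$601,500 = R$1,125,828.80.
Interest = R$508,310.00, so EBIT − I = R$617,518.80.
DCL = total CM / (EBIT − I) = R$1,727,328.80 / R$617,518.80 = 2.7972.
%ΔEPS = DCL × %ΔSales = 2.7972 × +8.2% = +22.9%.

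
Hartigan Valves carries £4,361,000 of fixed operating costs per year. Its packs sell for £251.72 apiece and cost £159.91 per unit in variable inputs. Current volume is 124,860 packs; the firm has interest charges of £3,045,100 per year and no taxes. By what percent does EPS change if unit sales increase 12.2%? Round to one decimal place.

+34.5%

At 124,860 units, contribution = 124,860 × £91.81 = £11,463,396.60.
Subtracting fixed costs: EBIT = £11,463,396.60 − £4,361,000 = £7,102,396.60.
After interest of £3,045,100.00, pre-tax earnings = £4,057,296.60.
Degree of combined leverage = contribution ÷ (EBIT − I) = £11,463,396.60 ÷ £4,057,296.60 = 2.8254.
EPS therefore changes by 2.8254 × (+12.2%) = +34.5%.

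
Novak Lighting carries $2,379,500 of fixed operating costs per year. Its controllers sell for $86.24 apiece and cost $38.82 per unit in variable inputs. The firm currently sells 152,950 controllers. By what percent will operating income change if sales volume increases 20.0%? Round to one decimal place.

Total contribution margin = 152,950 × $47.42 = $7,252,889.00.
EBIT = $7,252,889.00 − $2,379,500 = $4,873,389.00.
Degree of operating leverage = $7,252,889.00 / $4,873,389.00 = 1.4883.
So EBIT moves 1.4883 × (+20.0%) = +29.8%.

+29.8%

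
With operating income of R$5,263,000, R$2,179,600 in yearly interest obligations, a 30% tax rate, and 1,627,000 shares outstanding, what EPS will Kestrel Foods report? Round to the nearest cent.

Pre-tax income = R$5,263,000 − R$2,179,600.00 = R$3,083,400.00.
Net income = R$3,083,400.00 × (1 − 0.30) = R$2,158,380.00.
Per share: R$2,158,380.00 / 1,627,000 shares = R$1.33.

R$1.33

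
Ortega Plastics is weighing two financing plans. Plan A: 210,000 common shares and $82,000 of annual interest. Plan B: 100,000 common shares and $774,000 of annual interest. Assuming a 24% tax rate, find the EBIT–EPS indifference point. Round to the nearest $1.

Set EPS_A = EPS_B: (EBIT − $82,000)(1 − 0.24) ÷ 210,000 = (EBIT − $774,000)(1 − 0.24) ÷ 100,000.
Cancelling (1 − t) and cross-multiplying: 100,000·(EBIT − 82,000) = 210,000·(EBIT − 774,000).
EBIT × (210,000 − 100,000) = 774,000 × 210,000 − 82,000 × 100,000 = 154,340,000,000, so EBIT = 154,340,000,000 ÷ 110,000 = 1,403,090.91.

$1,403,091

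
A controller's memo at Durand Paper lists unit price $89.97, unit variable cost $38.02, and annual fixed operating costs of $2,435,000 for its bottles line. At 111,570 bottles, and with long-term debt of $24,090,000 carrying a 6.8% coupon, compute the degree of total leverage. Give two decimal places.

3.36

Contribution at this volume is 111,570 × $51.95 = $5,796,061.50.
Subtracting fixed costs: EBIT = $5,796,061.50 − $2,435,000 = $3,361,061.50. Interest = $1,638,120.00.
DOL = $5,796,061.50 ÷ $3,361,061.50 = 1.7245; DFL = $3,361,061.50 ÷ $1,722,941.50 = 1.9508.
DCL = DOL × DFL = 1.7245 × 1.9508 = 3.3642.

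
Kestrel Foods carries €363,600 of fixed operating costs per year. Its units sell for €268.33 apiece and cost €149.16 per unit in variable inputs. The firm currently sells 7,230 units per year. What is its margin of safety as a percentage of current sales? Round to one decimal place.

57.8%

Each unit contributes €268.33 − €149.16 = €119.17. Break-even units = €363,600 ÷ €119.17 = 3,051.10; break-even revenue = 3,051.10 × €268.33 = €818,702.59.
Current sales = 7,230 × €268.33 = €1,940,025.90.
Margin of safety = (€1,940,025.90 − €818,702.59) ÷ €1,940,025.90 = 57.8%.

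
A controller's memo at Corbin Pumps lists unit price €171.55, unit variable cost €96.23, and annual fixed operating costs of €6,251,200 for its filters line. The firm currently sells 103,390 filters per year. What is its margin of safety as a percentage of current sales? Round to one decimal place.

19.7%

Each unit contributes €171.55 − €96.23 = €75.32. Break-even units = €6,251,200 ÷ €75.32 = 82,995.22; break-even revenue = 82,995.22 × €171.55 = €14,237,830.06.
Actual sales revenue = 103,390 × €171.55 = €17,736,554.50.
Margin of safety = (€17,736,554.50 − €14,237,830.06) ÷ €17,736,554.50 = 19.7%.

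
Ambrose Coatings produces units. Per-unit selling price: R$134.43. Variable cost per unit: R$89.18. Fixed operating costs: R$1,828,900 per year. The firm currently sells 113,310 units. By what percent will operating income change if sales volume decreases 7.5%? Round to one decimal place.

Total contribution margin = 113,310 × R$45.25 = R$5,127,277.50.
Subtracting fixed costs: EBIT = R$5,127,277.50 − R$1,828,900 = R$3,298,377.50.
DOL = contribution ÷ EBIT = R$5,127,277.50 ÷ R$3,298,377.50 = 1.5545.
%ΔEBIT = DOL × %ΔSales = 1.5545 × -7.5% = -11.7%.

-11.7%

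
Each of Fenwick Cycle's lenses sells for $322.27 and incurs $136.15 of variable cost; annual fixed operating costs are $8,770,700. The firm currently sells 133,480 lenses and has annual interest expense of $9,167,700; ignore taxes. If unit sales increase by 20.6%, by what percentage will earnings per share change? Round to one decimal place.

At 133,480 units, contribution = 133,480 × $186.12 = $24,843,297.60.
Operating income = contribution − fixed costs = $24,843,297.60 − $8,770,700 = $16,072,597.60.
After interest of $9,167,700.00, pre-tax earnings = $6,904,897.60.
Degree of combined leverage = contribution ÷ (EBIT − I) = $24,843,297.60 ÷ $6,904,897.60 = 3.5979.
%ΔEPS = DCL × %ΔSales = 3.5979 × +20.6% = +74.1%.

+74.1%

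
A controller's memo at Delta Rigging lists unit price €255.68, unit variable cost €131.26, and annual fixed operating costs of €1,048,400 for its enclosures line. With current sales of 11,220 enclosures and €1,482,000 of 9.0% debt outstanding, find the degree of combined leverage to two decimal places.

6.52

Contribution at this volume is 11,220 × €124.42 = €1,395,992.40.
Subtracting fixed costs: EBIT = €1,395,992.40 − €1,048,400 = €347,592.40. Interest = €133,380.00, so EBIT − I = €214,212.40.
Degree of total leverage = total CM / (EBIT − interest) = €1,395,992.40 / €214,212.40 = 6.5169.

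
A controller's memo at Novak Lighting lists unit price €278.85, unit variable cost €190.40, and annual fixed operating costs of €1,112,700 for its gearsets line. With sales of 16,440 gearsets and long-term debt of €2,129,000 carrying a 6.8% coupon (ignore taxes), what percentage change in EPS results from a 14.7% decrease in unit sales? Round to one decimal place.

Contribution at this volume is 16,440 × €88.45 = €1,454,118.00.
Subtracting fixed costs: EBIT = €1,454,118.00 − €1,112,700 = €341,418.00.
Interest = €144,772.00, so EBIT − I = €196,646.00.
Degree of combined leverage = contribution ÷ (EBIT − I) = €1,454,118.00 ÷ €196,646.00 = 7.3946.
EPS therefore changes by 7.3946 × (-14.7%) = -108.7%.

-108.7%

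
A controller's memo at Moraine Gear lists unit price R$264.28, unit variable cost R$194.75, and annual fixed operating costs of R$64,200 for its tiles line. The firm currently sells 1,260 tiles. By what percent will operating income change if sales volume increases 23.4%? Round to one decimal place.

+87.6%

Total contribution margin = 1,260 × R$69.53 = R$87,607.80.
EBIT = R$87,607.80 − R$64,200 = R$23,407.80.
Degree of operating leverage = R$87,607.80 / R$23,407.80 = 3.7427.
%ΔEBIT = DOL × %ΔSales = 3.7427 × +23.4% = +87.6%.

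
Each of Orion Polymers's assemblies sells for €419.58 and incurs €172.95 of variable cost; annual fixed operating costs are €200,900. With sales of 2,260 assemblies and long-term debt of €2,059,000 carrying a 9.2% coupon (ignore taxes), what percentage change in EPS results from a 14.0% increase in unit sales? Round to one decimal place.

Contribution at this volume is 2,260 × €246.63 = €557,383.80.
Subtracting fixed costs: EBIT = €557,383.80 − €200,900 = €356,483.80.
After interest of €189,428.00, pre-tax earnings = €167,055.80.
DCL = total CM / (EBIT − I) = €557,383.80 / €167,055.80 = 3.3365.
%ΔEPS = DCL × %ΔSales = 3.3365 × +14.0% = +46.7%.

+46.7%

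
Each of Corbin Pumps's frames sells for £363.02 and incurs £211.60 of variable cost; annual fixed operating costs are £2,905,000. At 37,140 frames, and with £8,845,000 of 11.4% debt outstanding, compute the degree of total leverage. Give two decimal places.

Contribution at this volume is 37,140 × £151.42 = £5,623,738.80.
Subtracting fixed costs: EBIT = £5,623,738.80 − £2,905,000 = £2,718,738.80. Interest = £1,008,330.00, so EBIT − I = £1,710,408.80.
DCL = contribution ÷ (EBIT − I) = £5,623,738.80 ÷ £1,710,408.80 = 3.2880.

3.29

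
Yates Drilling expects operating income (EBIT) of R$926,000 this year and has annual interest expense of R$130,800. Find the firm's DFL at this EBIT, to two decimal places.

Annual interest charges come to R$130,800.00.
Degree of financial leverage = EBIT / (EBIT − interest) = R$926,000 / R$795,200.00 = 1.1645.

1.16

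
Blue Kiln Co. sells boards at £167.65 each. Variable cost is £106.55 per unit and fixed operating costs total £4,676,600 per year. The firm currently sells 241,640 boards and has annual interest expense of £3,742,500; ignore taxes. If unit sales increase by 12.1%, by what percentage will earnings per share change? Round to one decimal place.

Total contribution margin = 241,640 × £61.10 = £14,764,204.00.
Subtracting fixed costs: EBIT = £14,764,204.00 − £4,676,600 = £10,087,604.00.
After interest of £3,742,500.00, pre-tax earnings = £6,345,104.00.
Degree of combined leverage = contribution ÷ (EBIT − I) = £14,764,204.00 ÷ £6,345,104.00 = 2.3269.
%ΔEPS = DCL × %ΔSales = 2.3269 × +12.1% = +28.2%.

+28.2%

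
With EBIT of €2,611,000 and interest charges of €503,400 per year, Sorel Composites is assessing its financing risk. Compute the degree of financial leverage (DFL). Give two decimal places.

1.24

Interest = €503,400.00.
Degree of financial leverage = EBIT / (EBIT − interest) = €2,611,000 / €2,107,600.00 = 1.2388.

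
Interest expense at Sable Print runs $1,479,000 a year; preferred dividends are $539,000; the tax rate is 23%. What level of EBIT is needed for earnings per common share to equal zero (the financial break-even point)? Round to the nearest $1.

$2,179,000

Preferred dividends are paid after tax, so their pre-tax equivalent is $539,000 ÷ (1 − 0.23) = $700,000.00.
EPS = 0 when EBIT covers interest plus the pre-tax preferred burden: $1,479,000 + $700,000.00 = $2,179,000.00.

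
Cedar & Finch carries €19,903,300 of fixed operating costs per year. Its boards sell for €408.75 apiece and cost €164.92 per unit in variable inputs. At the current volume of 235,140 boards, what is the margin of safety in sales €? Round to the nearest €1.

€62,748,123

Each unit contributes €408.75 − €164.92 = €243.83. Break-even units = €19,903,300 ÷ €243.83 = 81,627.77; break-even revenue = 81,627.77 × €408.75 = €33,365,352.40.
Actual sales revenue = 235,140 × €408.75 = €96,113,475.00.
Margin of safety = €96,113,475.00 − €33,365,352.40 = €62,748,123.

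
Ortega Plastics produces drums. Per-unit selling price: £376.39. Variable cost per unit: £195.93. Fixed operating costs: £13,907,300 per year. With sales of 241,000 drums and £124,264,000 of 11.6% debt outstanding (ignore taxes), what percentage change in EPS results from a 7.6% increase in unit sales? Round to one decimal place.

+21.8%

At 241,000 units, contribution = 241,000 × £180.46 = £43,490,860.00.
Subtracting fixed costs: EBIT = £43,490,860.00 − £13,907,300 = £29,583,560.00.
Interest = £14,414,624.00, so EBIT − I = £15,168,936.00.
DCL = total CM / (EBIT − I) = £43,490,860.00 / £15,168,936.00 = 2.8671.
EPS therefore changes by 2.8671 × (+7.6%) = +21.8%.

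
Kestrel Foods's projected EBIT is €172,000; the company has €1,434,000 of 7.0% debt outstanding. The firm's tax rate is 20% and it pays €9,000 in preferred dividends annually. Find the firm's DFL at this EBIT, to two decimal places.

Interest = €100,380.00.
Pre-tax preferred-dividend burden = €9,000 ÷ (1 − 0.20) = €11,250.00.
DFL = EBIT ÷ [EBIT − I − D_p/(1−t)] = €172,000 ÷ [€172,000 − €100,380.00 − €11,250.00] = €172,000 ÷ €60,370.00 = 2.8491.

2.85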